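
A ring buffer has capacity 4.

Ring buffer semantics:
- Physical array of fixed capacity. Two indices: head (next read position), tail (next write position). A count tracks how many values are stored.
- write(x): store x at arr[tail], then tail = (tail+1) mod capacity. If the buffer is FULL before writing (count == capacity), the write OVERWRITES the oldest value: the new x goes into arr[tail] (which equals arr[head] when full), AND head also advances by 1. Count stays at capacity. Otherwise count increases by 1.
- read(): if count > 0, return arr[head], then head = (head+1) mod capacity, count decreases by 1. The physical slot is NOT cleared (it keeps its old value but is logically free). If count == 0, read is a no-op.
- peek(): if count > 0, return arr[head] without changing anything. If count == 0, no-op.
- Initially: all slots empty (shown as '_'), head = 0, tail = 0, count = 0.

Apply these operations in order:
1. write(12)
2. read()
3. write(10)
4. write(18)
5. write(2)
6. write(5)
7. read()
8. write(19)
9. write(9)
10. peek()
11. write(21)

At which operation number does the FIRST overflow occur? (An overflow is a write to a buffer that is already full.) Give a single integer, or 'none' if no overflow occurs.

After op 1 (write(12)): arr=[12 _ _ _] head=0 tail=1 count=1
After op 2 (read()): arr=[12 _ _ _] head=1 tail=1 count=0
After op 3 (write(10)): arr=[12 10 _ _] head=1 tail=2 count=1
After op 4 (write(18)): arr=[12 10 18 _] head=1 tail=3 count=2
After op 5 (write(2)): arr=[12 10 18 2] head=1 tail=0 count=3
After op 6 (write(5)): arr=[5 10 18 2] head=1 tail=1 count=4
After op 7 (read()): arr=[5 10 18 2] head=2 tail=1 count=3
After op 8 (write(19)): arr=[5 19 18 2] head=2 tail=2 count=4
After op 9 (write(9)): arr=[5 19 9 2] head=3 tail=3 count=4
After op 10 (peek()): arr=[5 19 9 2] head=3 tail=3 count=4
After op 11 (write(21)): arr=[5 19 9 21] head=0 tail=0 count=4

Answer: 9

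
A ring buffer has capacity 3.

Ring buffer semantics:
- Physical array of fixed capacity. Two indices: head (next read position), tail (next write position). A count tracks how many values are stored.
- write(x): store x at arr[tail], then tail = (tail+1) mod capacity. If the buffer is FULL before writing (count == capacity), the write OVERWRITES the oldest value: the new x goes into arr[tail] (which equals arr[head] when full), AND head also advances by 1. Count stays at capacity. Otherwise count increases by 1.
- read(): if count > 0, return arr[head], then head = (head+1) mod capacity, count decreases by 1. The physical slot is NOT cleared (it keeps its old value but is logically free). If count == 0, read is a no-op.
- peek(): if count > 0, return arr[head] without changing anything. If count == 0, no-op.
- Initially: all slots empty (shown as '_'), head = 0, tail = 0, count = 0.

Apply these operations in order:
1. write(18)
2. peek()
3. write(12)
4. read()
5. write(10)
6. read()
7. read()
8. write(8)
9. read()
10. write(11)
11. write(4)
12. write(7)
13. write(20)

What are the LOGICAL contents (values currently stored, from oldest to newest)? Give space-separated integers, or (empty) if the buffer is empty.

After op 1 (write(18)): arr=[18 _ _] head=0 tail=1 count=1
After op 2 (peek()): arr=[18 _ _] head=0 tail=1 count=1
After op 3 (write(12)): arr=[18 12 _] head=0 tail=2 count=2
After op 4 (read()): arr=[18 12 _] head=1 tail=2 count=1
After op 5 (write(10)): arr=[18 12 10] head=1 tail=0 count=2
After op 6 (read()): arr=[18 12 10] head=2 tail=0 count=1
After op 7 (read()): arr=[18 12 10] head=0 tail=0 count=0
After op 8 (write(8)): arr=[8 12 10] head=0 tail=1 count=1
After op 9 (read()): arr=[8 12 10] head=1 tail=1 count=0
After op 10 (write(11)): arr=[8 11 10] head=1 tail=2 count=1
After op 11 (write(4)): arr=[8 11 4] head=1 tail=0 count=2
After op 12 (write(7)): arr=[7 11 4] head=1 tail=1 count=3
After op 13 (write(20)): arr=[7 20 4] head=2 tail=2 count=3

Answer: 4 7 20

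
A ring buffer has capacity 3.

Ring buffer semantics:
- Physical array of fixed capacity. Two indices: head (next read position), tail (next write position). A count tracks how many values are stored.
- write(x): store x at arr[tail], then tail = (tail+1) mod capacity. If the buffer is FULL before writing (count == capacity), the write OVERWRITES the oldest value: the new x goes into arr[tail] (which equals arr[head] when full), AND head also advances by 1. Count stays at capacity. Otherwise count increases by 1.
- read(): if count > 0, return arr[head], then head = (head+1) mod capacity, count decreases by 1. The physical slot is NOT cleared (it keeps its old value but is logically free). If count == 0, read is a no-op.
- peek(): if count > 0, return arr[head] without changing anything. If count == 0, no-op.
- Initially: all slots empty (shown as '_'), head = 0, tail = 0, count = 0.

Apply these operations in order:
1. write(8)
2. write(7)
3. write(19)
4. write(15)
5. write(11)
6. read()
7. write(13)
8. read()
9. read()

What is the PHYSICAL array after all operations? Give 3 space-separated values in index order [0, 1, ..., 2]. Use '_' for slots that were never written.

After op 1 (write(8)): arr=[8 _ _] head=0 tail=1 count=1
After op 2 (write(7)): arr=[8 7 _] head=0 tail=2 count=2
After op 3 (write(19)): arr=[8 7 19] head=0 tail=0 count=3
After op 4 (write(15)): arr=[15 7 19] head=1 tail=1 count=3
After op 5 (write(11)): arr=[15 11 19] head=2 tail=2 count=3
After op 6 (read()): arr=[15 11 19] head=0 tail=2 count=2
After op 7 (write(13)): arr=[15 11 13] head=0 tail=0 count=3
After op 8 (read()): arr=[15 11 13] head=1 tail=0 count=2
After op 9 (read()): arr=[15 11 13] head=2 tail=0 count=1

Answer: 15 11 13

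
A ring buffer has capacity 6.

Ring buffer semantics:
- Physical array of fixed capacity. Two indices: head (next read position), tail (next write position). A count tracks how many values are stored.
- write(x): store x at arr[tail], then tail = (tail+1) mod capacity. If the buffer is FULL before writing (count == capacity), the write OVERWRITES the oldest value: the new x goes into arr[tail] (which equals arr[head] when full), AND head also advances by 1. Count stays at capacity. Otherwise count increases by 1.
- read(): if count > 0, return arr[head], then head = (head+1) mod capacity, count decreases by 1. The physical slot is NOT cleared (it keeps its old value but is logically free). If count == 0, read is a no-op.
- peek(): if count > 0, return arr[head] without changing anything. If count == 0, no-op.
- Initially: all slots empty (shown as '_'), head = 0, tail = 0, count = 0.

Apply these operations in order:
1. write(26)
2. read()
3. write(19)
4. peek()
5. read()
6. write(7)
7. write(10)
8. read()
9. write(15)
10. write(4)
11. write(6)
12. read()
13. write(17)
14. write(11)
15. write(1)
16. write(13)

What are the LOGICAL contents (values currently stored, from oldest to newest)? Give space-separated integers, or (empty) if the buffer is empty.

After op 1 (write(26)): arr=[26 _ _ _ _ _] head=0 tail=1 count=1
After op 2 (read()): arr=[26 _ _ _ _ _] head=1 tail=1 count=0
After op 3 (write(19)): arr=[26 19 _ _ _ _] head=1 tail=2 count=1
After op 4 (peek()): arr=[26 19 _ _ _ _] head=1 tail=2 count=1
After op 5 (read()): arr=[26 19 _ _ _ _] head=2 tail=2 count=0
After op 6 (write(7)): arr=[26 19 7 _ _ _] head=2 tail=3 count=1
After op 7 (write(10)): arr=[26 19 7 10 _ _] head=2 tail=4 count=2
After op 8 (read()): arr=[26 19 7 10 _ _] head=3 tail=4 count=1
After op 9 (write(15)): arr=[26 19 7 10 15 _] head=3 tail=5 count=2
After op 10 (write(4)): arr=[26 19 7 10 15 4] head=3 tail=0 count=3
After op 11 (write(6)): arr=[6 19 7 10 15 4] head=3 tail=1 count=4
After op 12 (read()): arr=[6 19 7 10 15 4] head=4 tail=1 count=3
After op 13 (write(17)): arr=[6 17 7 10 15 4] head=4 tail=2 count=4
After op 14 (write(11)): arr=[6 17 11 10 15 4] head=4 tail=3 count=5
After op 15 (write(1)): arr=[6 17 11 1 15 4] head=4 tail=4 count=6
After op 16 (write(13)): arr=[6 17 11 1 13 4] head=5 tail=5 count=6

Answer: 4 6 17 11 1 13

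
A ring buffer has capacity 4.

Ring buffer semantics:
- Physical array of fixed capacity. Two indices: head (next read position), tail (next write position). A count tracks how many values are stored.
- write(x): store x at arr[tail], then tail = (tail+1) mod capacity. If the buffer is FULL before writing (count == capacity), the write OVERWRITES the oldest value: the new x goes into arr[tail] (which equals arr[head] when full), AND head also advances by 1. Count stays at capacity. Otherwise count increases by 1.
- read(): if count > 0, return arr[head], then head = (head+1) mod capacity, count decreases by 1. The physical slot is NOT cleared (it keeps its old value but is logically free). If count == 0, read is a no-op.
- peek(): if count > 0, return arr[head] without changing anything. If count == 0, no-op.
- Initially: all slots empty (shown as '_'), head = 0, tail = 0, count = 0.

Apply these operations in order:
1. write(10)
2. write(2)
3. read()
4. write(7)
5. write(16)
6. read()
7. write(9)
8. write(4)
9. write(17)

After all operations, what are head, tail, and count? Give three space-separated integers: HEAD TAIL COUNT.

After op 1 (write(10)): arr=[10 _ _ _] head=0 tail=1 count=1
After op 2 (write(2)): arr=[10 2 _ _] head=0 tail=2 count=2
After op 3 (read()): arr=[10 2 _ _] head=1 tail=2 count=1
After op 4 (write(7)): arr=[10 2 7 _] head=1 tail=3 count=2
After op 5 (write(16)): arr=[10 2 7 16] head=1 tail=0 count=3
After op 6 (read()): arr=[10 2 7 16] head=2 tail=0 count=2
After op 7 (write(9)): arr=[9 2 7 16] head=2 tail=1 count=3
After op 8 (write(4)): arr=[9 4 7 16] head=2 tail=2 count=4
After op 9 (write(17)): arr=[9 4 17 16] head=3 tail=3 count=4

Answer: 3 3 4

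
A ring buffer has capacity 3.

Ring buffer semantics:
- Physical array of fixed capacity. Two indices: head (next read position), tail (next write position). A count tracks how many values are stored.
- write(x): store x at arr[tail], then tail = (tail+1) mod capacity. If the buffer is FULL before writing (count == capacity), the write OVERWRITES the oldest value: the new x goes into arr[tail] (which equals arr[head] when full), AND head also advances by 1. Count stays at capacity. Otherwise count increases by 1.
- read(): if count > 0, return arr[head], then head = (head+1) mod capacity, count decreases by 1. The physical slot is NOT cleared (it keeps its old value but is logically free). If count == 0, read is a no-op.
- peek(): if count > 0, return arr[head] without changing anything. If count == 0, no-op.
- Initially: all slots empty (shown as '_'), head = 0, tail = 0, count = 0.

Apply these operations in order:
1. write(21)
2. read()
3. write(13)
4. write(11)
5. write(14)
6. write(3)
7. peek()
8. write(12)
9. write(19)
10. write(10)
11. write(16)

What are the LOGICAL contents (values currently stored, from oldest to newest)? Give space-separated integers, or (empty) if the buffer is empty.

After op 1 (write(21)): arr=[21 _ _] head=0 tail=1 count=1
After op 2 (read()): arr=[21 _ _] head=1 tail=1 count=0
After op 3 (write(13)): arr=[21 13 _] head=1 tail=2 count=1
After op 4 (write(11)): arr=[21 13 11] head=1 tail=0 count=2
After op 5 (write(14)): arr=[14 13 11] head=1 tail=1 count=3
After op 6 (write(3)): arr=[14 3 11] head=2 tail=2 count=3
After op 7 (peek()): arr=[14 3 11] head=2 tail=2 count=3
After op 8 (write(12)): arr=[14 3 12] head=0 tail=0 count=3
After op 9 (write(19)): arr=[19 3 12] head=1 tail=1 count=3
After op 10 (write(10)): arr=[19 10 12] head=2 tail=2 count=3
After op 11 (write(16)): arr=[19 10 16] head=0 tail=0 count=3

Answer: 19 10 16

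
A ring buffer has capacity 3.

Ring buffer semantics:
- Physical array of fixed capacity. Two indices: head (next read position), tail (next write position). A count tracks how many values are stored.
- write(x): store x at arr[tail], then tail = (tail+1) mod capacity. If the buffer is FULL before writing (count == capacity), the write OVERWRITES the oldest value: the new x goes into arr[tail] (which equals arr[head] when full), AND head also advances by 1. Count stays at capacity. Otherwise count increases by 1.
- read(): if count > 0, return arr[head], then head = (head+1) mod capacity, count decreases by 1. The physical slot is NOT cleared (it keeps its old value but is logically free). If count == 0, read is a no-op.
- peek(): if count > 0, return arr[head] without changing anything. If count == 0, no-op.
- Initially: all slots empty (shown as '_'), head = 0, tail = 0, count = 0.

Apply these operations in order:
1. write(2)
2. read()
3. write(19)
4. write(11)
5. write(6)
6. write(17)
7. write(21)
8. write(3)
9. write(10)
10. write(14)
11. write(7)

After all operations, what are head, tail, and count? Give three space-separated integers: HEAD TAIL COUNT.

After op 1 (write(2)): arr=[2 _ _] head=0 tail=1 count=1
After op 2 (read()): arr=[2 _ _] head=1 tail=1 count=0
After op 3 (write(19)): arr=[2 19 _] head=1 tail=2 count=1
After op 4 (write(11)): arr=[2 19 11] head=1 tail=0 count=2
After op 5 (write(6)): arr=[6 19 11] head=1 tail=1 count=3
After op 6 (write(17)): arr=[6 17 11] head=2 tail=2 count=3
After op 7 (write(21)): arr=[6 17 21] head=0 tail=0 count=3
After op 8 (write(3)): arr=[3 17 21] head=1 tail=1 count=3
After op 9 (write(10)): arr=[3 10 21] head=2 tail=2 count=3
After op 10 (write(14)): arr=[3 10 14] head=0 tail=0 count=3
After op 11 (write(7)): arr=[7 10 14] head=1 tail=1 count=3

Answer: 1 1 3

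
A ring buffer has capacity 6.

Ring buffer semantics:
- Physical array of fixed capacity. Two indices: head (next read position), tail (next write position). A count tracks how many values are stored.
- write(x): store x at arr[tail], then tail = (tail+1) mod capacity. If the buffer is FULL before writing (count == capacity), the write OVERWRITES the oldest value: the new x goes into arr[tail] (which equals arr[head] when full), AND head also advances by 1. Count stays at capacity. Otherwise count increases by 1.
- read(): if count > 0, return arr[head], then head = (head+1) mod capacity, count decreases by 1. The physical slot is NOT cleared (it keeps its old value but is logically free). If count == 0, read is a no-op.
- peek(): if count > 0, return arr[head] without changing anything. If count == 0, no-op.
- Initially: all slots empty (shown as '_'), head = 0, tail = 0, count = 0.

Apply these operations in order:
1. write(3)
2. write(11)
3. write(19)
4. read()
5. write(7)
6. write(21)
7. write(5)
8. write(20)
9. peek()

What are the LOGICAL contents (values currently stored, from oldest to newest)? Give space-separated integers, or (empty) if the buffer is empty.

After op 1 (write(3)): arr=[3 _ _ _ _ _] head=0 tail=1 count=1
After op 2 (write(11)): arr=[3 11 _ _ _ _] head=0 tail=2 count=2
After op 3 (write(19)): arr=[3 11 19 _ _ _] head=0 tail=3 count=3
After op 4 (read()): arr=[3 11 19 _ _ _] head=1 tail=3 count=2
After op 5 (write(7)): arr=[3 11 19 7 _ _] head=1 tail=4 count=3
After op 6 (write(21)): arr=[3 11 19 7 21 _] head=1 tail=5 count=4
After op 7 (write(5)): arr=[3 11 19 7 21 5] head=1 tail=0 count=5
After op 8 (write(20)): arr=[20 11 19 7 21 5] head=1 tail=1 count=6
After op 9 (peek()): arr=[20 11 19 7 21 5] head=1 tail=1 count=6

Answer: 11 19 7 21 5 20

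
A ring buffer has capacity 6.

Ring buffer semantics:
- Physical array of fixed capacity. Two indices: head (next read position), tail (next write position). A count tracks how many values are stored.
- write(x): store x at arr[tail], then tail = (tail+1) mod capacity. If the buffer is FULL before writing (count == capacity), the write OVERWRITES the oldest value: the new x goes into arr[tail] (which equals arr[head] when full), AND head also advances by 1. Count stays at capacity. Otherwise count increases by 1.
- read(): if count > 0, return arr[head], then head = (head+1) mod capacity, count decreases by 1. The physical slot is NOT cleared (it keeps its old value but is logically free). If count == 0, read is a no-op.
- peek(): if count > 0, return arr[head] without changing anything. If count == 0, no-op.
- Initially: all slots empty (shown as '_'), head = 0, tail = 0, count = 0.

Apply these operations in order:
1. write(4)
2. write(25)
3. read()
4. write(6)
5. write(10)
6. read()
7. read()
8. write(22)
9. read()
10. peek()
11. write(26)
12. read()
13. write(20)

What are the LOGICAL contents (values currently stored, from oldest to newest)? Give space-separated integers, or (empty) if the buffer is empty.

Answer: 26 20

Derivation:
After op 1 (write(4)): arr=[4 _ _ _ _ _] head=0 tail=1 count=1
After op 2 (write(25)): arr=[4 25 _ _ _ _] head=0 tail=2 count=2
After op 3 (read()): arr=[4 25 _ _ _ _] head=1 tail=2 count=1
After op 4 (write(6)): arr=[4 25 6 _ _ _] head=1 tail=3 count=2
After op 5 (write(10)): arr=[4 25 6 10 _ _] head=1 tail=4 count=3
After op 6 (read()): arr=[4 25 6 10 _ _] head=2 tail=4 count=2
After op 7 (read()): arr=[4 25 6 10 _ _] head=3 tail=4 count=1
After op 8 (write(22)): arr=[4 25 6 10 22 _] head=3 tail=5 count=2
After op 9 (read()): arr=[4 25 6 10 22 _] head=4 tail=5 count=1
After op 10 (peek()): arr=[4 25 6 10 22 _] head=4 tail=5 count=1
After op 11 (write(26)): arr=[4 25 6 10 22 26] head=4 tail=0 count=2
After op 12 (read()): arr=[4 25 6 10 22 26] head=5 tail=0 count=1
After op 13 (write(20)): arr=[20 25 6 10 22 26] head=5 tail=1 count=2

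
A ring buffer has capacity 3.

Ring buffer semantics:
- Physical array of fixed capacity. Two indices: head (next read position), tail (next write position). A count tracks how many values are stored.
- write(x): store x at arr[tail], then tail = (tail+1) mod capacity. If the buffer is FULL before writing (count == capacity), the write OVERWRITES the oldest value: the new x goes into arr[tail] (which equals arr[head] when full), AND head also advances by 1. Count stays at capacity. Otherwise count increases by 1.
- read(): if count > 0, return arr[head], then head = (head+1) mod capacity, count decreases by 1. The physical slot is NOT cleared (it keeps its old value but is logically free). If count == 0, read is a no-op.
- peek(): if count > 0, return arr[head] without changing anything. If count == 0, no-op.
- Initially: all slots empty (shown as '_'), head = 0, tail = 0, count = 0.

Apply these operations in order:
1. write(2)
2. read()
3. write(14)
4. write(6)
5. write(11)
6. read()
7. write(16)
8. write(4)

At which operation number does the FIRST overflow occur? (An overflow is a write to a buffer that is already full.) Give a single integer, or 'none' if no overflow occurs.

Answer: 8

Derivation:
After op 1 (write(2)): arr=[2 _ _] head=0 tail=1 count=1
After op 2 (read()): arr=[2 _ _] head=1 tail=1 count=0
After op 3 (write(14)): arr=[2 14 _] head=1 tail=2 count=1
After op 4 (write(6)): arr=[2 14 6] head=1 tail=0 count=2
After op 5 (write(11)): arr=[11 14 6] head=1 tail=1 count=3
After op 6 (read()): arr=[11 14 6] head=2 tail=1 count=2
After op 7 (write(16)): arr=[11 16 6] head=2 tail=2 count=3
After op 8 (write(4)): arr=[11 16 4] head=0 tail=0 count=3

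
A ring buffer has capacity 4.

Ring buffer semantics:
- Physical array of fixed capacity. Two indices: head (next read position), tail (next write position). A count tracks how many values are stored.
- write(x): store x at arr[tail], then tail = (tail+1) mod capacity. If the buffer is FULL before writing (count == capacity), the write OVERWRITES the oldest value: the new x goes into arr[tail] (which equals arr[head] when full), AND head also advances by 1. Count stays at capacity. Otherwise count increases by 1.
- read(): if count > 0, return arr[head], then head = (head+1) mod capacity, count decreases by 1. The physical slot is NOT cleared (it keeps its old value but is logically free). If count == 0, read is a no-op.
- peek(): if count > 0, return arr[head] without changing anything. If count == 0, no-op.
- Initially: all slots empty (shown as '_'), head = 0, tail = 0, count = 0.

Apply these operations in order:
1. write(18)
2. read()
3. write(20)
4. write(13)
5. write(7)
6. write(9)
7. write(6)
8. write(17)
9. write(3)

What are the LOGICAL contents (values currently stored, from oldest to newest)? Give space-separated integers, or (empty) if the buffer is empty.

Answer: 9 6 17 3

Derivation:
After op 1 (write(18)): arr=[18 _ _ _] head=0 tail=1 count=1
After op 2 (read()): arr=[18 _ _ _] head=1 tail=1 count=0
After op 3 (write(20)): arr=[18 20 _ _] head=1 tail=2 count=1
After op 4 (write(13)): arr=[18 20 13 _] head=1 tail=3 count=2
After op 5 (write(7)): arr=[18 20 13 7] head=1 tail=0 count=3
After op 6 (write(9)): arr=[9 20 13 7] head=1 tail=1 count=4
After op 7 (write(6)): arr=[9 6 13 7] head=2 tail=2 count=4
After op 8 (write(17)): arr=[9 6 17 7] head=3 tail=3 count=4
After op 9 (write(3)): arr=[9 6 17 3] head=0 tail=0 count=4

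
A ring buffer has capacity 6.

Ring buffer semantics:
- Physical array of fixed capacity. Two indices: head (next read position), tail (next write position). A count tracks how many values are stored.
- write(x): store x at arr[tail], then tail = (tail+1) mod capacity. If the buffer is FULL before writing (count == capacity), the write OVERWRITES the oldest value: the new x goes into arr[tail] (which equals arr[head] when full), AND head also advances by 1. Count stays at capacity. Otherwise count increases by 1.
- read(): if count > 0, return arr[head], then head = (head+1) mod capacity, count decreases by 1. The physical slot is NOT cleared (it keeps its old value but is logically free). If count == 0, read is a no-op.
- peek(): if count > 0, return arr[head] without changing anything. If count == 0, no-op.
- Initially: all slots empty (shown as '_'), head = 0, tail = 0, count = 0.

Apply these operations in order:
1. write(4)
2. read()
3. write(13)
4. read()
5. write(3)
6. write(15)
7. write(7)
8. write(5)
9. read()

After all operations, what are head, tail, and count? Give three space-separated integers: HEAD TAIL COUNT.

Answer: 3 0 3

Derivation:
After op 1 (write(4)): arr=[4 _ _ _ _ _] head=0 tail=1 count=1
After op 2 (read()): arr=[4 _ _ _ _ _] head=1 tail=1 count=0
After op 3 (write(13)): arr=[4 13 _ _ _ _] head=1 tail=2 count=1
After op 4 (read()): arr=[4 13 _ _ _ _] head=2 tail=2 count=0
After op 5 (write(3)): arr=[4 13 3 _ _ _] head=2 tail=3 count=1
After op 6 (write(15)): arr=[4 13 3 15 _ _] head=2 tail=4 count=2
After op 7 (write(7)): arr=[4 13 3 15 7 _] head=2 tail=5 count=3
After op 8 (write(5)): arr=[4 13 3 15 7 5] head=2 tail=0 count=4
After op 9 (read()): arr=[4 13 3 15 7 5] head=3 tail=0 count=3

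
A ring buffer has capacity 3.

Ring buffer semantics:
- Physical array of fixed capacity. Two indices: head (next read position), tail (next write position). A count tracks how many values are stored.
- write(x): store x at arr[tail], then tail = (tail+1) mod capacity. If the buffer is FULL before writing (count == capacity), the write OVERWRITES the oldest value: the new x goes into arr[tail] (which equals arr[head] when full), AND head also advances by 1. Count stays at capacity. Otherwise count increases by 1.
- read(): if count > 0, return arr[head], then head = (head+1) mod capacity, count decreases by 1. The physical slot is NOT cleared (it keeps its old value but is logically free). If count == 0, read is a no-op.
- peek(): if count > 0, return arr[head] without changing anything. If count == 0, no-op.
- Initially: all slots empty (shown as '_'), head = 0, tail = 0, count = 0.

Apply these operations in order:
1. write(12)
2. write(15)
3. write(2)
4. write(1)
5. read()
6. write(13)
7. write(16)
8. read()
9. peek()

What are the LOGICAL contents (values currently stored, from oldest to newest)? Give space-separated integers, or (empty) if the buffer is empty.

Answer: 13 16

Derivation:
After op 1 (write(12)): arr=[12 _ _] head=0 tail=1 count=1
After op 2 (write(15)): arr=[12 15 _] head=0 tail=2 count=2
After op 3 (write(2)): arr=[12 15 2] head=0 tail=0 count=3
After op 4 (write(1)): arr=[1 15 2] head=1 tail=1 count=3
After op 5 (read()): arr=[1 15 2] head=2 tail=1 count=2
After op 6 (write(13)): arr=[1 13 2] head=2 tail=2 count=3
After op 7 (write(16)): arr=[1 13 16] head=0 tail=0 count=3
After op 8 (read()): arr=[1 13 16] head=1 tail=0 count=2
After op 9 (peek()): arr=[1 13 16] head=1 tail=0 count=2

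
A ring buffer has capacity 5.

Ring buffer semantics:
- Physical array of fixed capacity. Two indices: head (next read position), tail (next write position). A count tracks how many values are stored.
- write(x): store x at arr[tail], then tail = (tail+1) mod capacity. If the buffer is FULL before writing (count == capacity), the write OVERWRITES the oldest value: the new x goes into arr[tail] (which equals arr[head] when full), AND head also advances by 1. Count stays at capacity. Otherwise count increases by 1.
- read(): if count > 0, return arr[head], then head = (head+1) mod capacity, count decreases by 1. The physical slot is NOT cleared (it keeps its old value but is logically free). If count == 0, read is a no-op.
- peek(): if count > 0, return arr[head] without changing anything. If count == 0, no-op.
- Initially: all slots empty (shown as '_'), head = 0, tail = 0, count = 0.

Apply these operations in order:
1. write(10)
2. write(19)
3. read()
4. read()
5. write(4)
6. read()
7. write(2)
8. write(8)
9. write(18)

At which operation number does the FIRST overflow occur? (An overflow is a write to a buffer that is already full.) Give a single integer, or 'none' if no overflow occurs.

After op 1 (write(10)): arr=[10 _ _ _ _] head=0 tail=1 count=1
After op 2 (write(19)): arr=[10 19 _ _ _] head=0 tail=2 count=2
After op 3 (read()): arr=[10 19 _ _ _] head=1 tail=2 count=1
After op 4 (read()): arr=[10 19 _ _ _] head=2 tail=2 count=0
After op 5 (write(4)): arr=[10 19 4 _ _] head=2 tail=3 count=1
After op 6 (read()): arr=[10 19 4 _ _] head=3 tail=3 count=0
After op 7 (write(2)): arr=[10 19 4 2 _] head=3 tail=4 count=1
After op 8 (write(8)): arr=[10 19 4 2 8] head=3 tail=0 count=2
After op 9 (write(18)): arr=[18 19 4 2 8] head=3 tail=1 count=3

Answer: none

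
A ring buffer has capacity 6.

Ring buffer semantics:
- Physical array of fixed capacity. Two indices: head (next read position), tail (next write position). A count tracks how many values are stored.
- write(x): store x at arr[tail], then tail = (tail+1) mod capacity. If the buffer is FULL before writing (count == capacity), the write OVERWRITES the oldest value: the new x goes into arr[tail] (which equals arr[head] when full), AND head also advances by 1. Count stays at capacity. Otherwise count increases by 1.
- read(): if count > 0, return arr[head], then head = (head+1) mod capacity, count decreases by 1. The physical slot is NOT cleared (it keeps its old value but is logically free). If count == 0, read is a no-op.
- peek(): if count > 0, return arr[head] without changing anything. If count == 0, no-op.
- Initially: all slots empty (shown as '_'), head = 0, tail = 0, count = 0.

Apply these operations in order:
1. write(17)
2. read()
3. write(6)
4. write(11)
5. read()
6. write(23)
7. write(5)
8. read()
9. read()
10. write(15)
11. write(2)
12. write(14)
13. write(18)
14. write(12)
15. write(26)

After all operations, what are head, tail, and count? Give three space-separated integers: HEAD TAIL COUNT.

After op 1 (write(17)): arr=[17 _ _ _ _ _] head=0 tail=1 count=1
After op 2 (read()): arr=[17 _ _ _ _ _] head=1 tail=1 count=0
After op 3 (write(6)): arr=[17 6 _ _ _ _] head=1 tail=2 count=1
After op 4 (write(11)): arr=[17 6 11 _ _ _] head=1 tail=3 count=2
After op 5 (read()): arr=[17 6 11 _ _ _] head=2 tail=3 count=1
After op 6 (write(23)): arr=[17 6 11 23 _ _] head=2 tail=4 count=2
After op 7 (write(5)): arr=[17 6 11 23 5 _] head=2 tail=5 count=3
After op 8 (read()): arr=[17 6 11 23 5 _] head=3 tail=5 count=2
After op 9 (read()): arr=[17 6 11 23 5 _] head=4 tail=5 count=1
After op 10 (write(15)): arr=[17 6 11 23 5 15] head=4 tail=0 count=2
After op 11 (write(2)): arr=[2 6 11 23 5 15] head=4 tail=1 count=3
After op 12 (write(14)): arr=[2 14 11 23 5 15] head=4 tail=2 count=4
After op 13 (write(18)): arr=[2 14 18 23 5 15] head=4 tail=3 count=5
After op 14 (write(12)): arr=[2 14 18 12 5 15] head=4 tail=4 count=6
After op 15 (write(26)): arr=[2 14 18 12 26 15] head=5 tail=5 count=6

Answer: 5 5 6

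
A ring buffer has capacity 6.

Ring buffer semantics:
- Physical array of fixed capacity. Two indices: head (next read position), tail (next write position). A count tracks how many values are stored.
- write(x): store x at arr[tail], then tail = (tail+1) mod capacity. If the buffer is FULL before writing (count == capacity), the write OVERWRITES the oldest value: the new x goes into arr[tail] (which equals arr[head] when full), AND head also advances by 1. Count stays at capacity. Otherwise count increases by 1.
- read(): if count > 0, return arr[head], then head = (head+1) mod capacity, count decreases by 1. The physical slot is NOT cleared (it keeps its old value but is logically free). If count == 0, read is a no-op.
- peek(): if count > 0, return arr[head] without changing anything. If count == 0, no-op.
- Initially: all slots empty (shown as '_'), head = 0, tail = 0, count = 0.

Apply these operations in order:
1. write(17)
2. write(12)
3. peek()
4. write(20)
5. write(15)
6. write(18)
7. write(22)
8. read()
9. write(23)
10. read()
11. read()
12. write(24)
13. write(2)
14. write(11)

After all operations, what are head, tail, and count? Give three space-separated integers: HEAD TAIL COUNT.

Answer: 4 4 6

Derivation:
After op 1 (write(17)): arr=[17 _ _ _ _ _] head=0 tail=1 count=1
After op 2 (write(12)): arr=[17 12 _ _ _ _] head=0 tail=2 count=2
After op 3 (peek()): arr=[17 12 _ _ _ _] head=0 tail=2 count=2
After op 4 (write(20)): arr=[17 12 20 _ _ _] head=0 tail=3 count=3
After op 5 (write(15)): arr=[17 12 20 15 _ _] head=0 tail=4 count=4
After op 6 (write(18)): arr=[17 12 20 15 18 _] head=0 tail=5 count=5
After op 7 (write(22)): arr=[17 12 20 15 18 22] head=0 tail=0 count=6
After op 8 (read()): arr=[17 12 20 15 18 22] head=1 tail=0 count=5
After op 9 (write(23)): arr=[23 12 20 15 18 22] head=1 tail=1 count=6
After op 10 (read()): arr=[23 12 20 15 18 22] head=2 tail=1 count=5
After op 11 (read()): arr=[23 12 20 15 18 22] head=3 tail=1 count=4
After op 12 (write(24)): arr=[23 24 20 15 18 22] head=3 tail=2 count=5
After op 13 (write(2)): arr=[23 24 2 15 18 22] head=3 tail=3 count=6
After op 14 (write(11)): arr=[23 24 2 11 18 22] head=4 tail=4 count=6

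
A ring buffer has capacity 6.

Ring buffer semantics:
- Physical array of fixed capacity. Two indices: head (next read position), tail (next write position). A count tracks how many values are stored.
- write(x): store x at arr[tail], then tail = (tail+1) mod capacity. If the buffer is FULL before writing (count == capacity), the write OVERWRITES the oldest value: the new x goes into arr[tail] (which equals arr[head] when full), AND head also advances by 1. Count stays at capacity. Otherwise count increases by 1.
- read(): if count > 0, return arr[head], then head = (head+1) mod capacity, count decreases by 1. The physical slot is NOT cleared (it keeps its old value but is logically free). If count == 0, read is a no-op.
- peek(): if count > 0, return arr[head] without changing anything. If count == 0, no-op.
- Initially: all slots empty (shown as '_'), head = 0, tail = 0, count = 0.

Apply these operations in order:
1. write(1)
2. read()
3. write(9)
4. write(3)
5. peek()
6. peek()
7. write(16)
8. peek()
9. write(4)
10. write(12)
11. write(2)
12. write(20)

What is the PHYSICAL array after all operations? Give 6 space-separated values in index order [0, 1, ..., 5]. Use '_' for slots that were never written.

Answer: 2 20 3 16 4 12

Derivation:
After op 1 (write(1)): arr=[1 _ _ _ _ _] head=0 tail=1 count=1
After op 2 (read()): arr=[1 _ _ _ _ _] head=1 tail=1 count=0
After op 3 (write(9)): arr=[1 9 _ _ _ _] head=1 tail=2 count=1
After op 4 (write(3)): arr=[1 9 3 _ _ _] head=1 tail=3 count=2
After op 5 (peek()): arr=[1 9 3 _ _ _] head=1 tail=3 count=2
After op 6 (peek()): arr=[1 9 3 _ _ _] head=1 tail=3 count=2
After op 7 (write(16)): arr=[1 9 3 16 _ _] head=1 tail=4 count=3
After op 8 (peek()): arr=[1 9 3 16 _ _] head=1 tail=4 count=3
After op 9 (write(4)): arr=[1 9 3 16 4 _] head=1 tail=5 count=4
After op 10 (write(12)): arr=[1 9 3 16 4 12] head=1 tail=0 count=5
After op 11 (write(2)): arr=[2 9 3 16 4 12] head=1 tail=1 count=6
After op 12 (write(20)): arr=[2 20 3 16 4 12] head=2 tail=2 count=6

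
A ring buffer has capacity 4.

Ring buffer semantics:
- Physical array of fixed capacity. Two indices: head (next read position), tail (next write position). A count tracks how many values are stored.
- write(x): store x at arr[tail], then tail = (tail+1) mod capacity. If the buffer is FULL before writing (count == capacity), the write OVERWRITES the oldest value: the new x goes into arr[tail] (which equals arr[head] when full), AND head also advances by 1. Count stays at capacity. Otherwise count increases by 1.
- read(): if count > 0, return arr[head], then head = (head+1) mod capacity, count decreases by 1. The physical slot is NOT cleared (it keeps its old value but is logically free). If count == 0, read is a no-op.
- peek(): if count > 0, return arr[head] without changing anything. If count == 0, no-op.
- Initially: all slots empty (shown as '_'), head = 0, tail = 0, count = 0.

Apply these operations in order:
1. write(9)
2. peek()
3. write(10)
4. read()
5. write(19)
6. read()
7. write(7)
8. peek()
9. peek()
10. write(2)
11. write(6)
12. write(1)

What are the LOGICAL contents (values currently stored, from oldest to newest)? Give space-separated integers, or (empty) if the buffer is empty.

Answer: 7 2 6 1

Derivation:
After op 1 (write(9)): arr=[9 _ _ _] head=0 tail=1 count=1
After op 2 (peek()): arr=[9 _ _ _] head=0 tail=1 count=1
After op 3 (write(10)): arr=[9 10 _ _] head=0 tail=2 count=2
After op 4 (read()): arr=[9 10 _ _] head=1 tail=2 count=1
After op 5 (write(19)): arr=[9 10 19 _] head=1 tail=3 count=2
After op 6 (read()): arr=[9 10 19 _] head=2 tail=3 count=1
After op 7 (write(7)): arr=[9 10 19 7] head=2 tail=0 count=2
After op 8 (peek()): arr=[9 10 19 7] head=2 tail=0 count=2
After op 9 (peek()): arr=[9 10 19 7] head=2 tail=0 count=2
After op 10 (write(2)): arr=[2 10 19 7] head=2 tail=1 count=3
After op 11 (write(6)): arr=[2 6 19 7] head=2 tail=2 count=4
After op 12 (write(1)): arr=[2 6 1 7] head=3 tail=3 count=4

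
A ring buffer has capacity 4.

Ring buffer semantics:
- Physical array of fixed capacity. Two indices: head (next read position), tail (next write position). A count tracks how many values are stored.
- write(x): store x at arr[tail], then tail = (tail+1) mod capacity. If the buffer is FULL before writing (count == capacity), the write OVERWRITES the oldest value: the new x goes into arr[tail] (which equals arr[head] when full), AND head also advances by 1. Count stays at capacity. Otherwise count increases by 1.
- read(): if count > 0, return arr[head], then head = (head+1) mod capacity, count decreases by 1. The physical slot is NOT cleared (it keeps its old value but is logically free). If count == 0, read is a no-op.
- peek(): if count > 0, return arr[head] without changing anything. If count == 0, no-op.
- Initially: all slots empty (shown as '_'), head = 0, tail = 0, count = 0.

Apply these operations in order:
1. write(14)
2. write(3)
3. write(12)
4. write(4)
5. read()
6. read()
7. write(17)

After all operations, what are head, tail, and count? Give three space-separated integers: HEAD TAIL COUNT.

Answer: 2 1 3

Derivation:
After op 1 (write(14)): arr=[14 _ _ _] head=0 tail=1 count=1
After op 2 (write(3)): arr=[14 3 _ _] head=0 tail=2 count=2
After op 3 (write(12)): arr=[14 3 12 _] head=0 tail=3 count=3
After op 4 (write(4)): arr=[14 3 12 4] head=0 tail=0 count=4
After op 5 (read()): arr=[14 3 12 4] head=1 tail=0 count=3
After op 6 (read()): arr=[14 3 12 4] head=2 tail=0 count=2
After op 7 (write(17)): arr=[17 3 12 4] head=2 tail=1 count=3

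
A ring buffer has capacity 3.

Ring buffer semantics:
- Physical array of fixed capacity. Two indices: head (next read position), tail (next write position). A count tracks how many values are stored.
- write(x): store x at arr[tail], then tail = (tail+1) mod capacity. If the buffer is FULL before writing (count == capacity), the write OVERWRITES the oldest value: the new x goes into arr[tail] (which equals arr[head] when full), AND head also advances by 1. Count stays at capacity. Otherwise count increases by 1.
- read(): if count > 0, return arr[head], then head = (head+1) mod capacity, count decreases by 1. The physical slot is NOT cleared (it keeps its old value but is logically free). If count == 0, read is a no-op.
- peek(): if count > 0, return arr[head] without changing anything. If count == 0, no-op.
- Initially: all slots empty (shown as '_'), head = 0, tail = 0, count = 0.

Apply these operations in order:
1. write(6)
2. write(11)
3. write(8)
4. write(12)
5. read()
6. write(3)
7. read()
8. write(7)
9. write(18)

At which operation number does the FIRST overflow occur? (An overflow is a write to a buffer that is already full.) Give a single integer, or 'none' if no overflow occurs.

After op 1 (write(6)): arr=[6 _ _] head=0 tail=1 count=1
After op 2 (write(11)): arr=[6 11 _] head=0 tail=2 count=2
After op 3 (write(8)): arr=[6 11 8] head=0 tail=0 count=3
After op 4 (write(12)): arr=[12 11 8] head=1 tail=1 count=3
After op 5 (read()): arr=[12 11 8] head=2 tail=1 count=2
After op 6 (write(3)): arr=[12 3 8] head=2 tail=2 count=3
After op 7 (read()): arr=[12 3 8] head=0 tail=2 count=2
After op 8 (write(7)): arr=[12 3 7] head=0 tail=0 count=3
After op 9 (write(18)): arr=[18 3 7] head=1 tail=1 count=3

Answer: 4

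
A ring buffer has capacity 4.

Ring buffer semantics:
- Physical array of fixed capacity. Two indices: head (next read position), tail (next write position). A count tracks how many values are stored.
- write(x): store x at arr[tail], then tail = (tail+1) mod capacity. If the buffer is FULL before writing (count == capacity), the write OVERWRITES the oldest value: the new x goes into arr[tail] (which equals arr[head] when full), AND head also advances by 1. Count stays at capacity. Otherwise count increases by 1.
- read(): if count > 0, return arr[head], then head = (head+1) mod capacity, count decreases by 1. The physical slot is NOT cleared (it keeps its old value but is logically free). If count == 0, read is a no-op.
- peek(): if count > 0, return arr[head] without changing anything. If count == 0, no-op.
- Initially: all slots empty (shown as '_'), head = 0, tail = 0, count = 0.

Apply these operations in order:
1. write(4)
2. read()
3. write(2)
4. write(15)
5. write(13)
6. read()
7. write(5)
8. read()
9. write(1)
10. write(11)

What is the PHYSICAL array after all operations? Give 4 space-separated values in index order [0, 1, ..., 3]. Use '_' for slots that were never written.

After op 1 (write(4)): arr=[4 _ _ _] head=0 tail=1 count=1
After op 2 (read()): arr=[4 _ _ _] head=1 tail=1 count=0
After op 3 (write(2)): arr=[4 2 _ _] head=1 tail=2 count=1
After op 4 (write(15)): arr=[4 2 15 _] head=1 tail=3 count=2
After op 5 (write(13)): arr=[4 2 15 13] head=1 tail=0 count=3
After op 6 (read()): arr=[4 2 15 13] head=2 tail=0 count=2
After op 7 (write(5)): arr=[5 2 15 13] head=2 tail=1 count=3
After op 8 (read()): arr=[5 2 15 13] head=3 tail=1 count=2
After op 9 (write(1)): arr=[5 1 15 13] head=3 tail=2 count=3
After op 10 (write(11)): arr=[5 1 11 13] head=3 tail=3 count=4

Answer: 5 1 11 13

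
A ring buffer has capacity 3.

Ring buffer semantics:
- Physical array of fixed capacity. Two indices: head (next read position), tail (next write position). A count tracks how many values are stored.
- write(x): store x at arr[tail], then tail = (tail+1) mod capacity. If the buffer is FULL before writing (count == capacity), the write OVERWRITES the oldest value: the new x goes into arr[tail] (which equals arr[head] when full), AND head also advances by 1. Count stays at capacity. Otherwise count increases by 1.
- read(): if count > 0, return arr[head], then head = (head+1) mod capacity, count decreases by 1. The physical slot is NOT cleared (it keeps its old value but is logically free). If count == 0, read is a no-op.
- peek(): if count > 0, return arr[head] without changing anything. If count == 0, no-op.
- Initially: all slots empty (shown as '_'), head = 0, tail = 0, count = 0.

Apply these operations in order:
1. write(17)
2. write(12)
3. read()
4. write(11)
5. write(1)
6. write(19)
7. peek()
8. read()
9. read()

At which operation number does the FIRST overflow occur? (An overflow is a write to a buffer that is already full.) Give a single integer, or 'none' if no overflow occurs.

After op 1 (write(17)): arr=[17 _ _] head=0 tail=1 count=1
After op 2 (write(12)): arr=[17 12 _] head=0 tail=2 count=2
After op 3 (read()): arr=[17 12 _] head=1 tail=2 count=1
After op 4 (write(11)): arr=[17 12 11] head=1 tail=0 count=2
After op 5 (write(1)): arr=[1 12 11] head=1 tail=1 count=3
After op 6 (write(19)): arr=[1 19 11] head=2 tail=2 count=3
After op 7 (peek()): arr=[1 19 11] head=2 tail=2 count=3
After op 8 (read()): arr=[1 19 11] head=0 tail=2 count=2
After op 9 (read()): arr=[1 19 11] head=1 tail=2 count=1

Answer: 6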